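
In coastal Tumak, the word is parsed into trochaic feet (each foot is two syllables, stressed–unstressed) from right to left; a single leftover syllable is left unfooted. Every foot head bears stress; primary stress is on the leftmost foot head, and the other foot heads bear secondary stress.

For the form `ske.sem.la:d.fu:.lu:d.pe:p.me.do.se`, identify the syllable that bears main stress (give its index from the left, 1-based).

2

Parse right to left into trochaic (ˈσσ) feet: ske (ˈsem.la:d) (ˈfu:.lu:d) (ˈpe:p.me) (ˈdo.se). Syllable 1 is left unfooted.
Foot heads (stressed positions): 2, 4, 6, 8.
End Rule Leftmost: primary stress on the leftmost head = syllable 2.
Primary stress: syllable 2 → ske.ˈsem.la:d.fu:.lu:d.pe:p.me.do.se.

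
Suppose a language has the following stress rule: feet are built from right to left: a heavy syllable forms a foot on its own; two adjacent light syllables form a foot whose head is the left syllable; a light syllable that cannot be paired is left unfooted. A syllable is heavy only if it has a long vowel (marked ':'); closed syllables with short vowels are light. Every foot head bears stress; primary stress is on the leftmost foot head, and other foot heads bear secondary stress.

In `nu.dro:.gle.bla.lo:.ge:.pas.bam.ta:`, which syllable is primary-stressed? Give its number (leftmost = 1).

2

Weights: 1 nu L, 2 dro: H, 3 gle L, 4 bla L, 5 lo: H, 6 ge: H, 7 pas L, 8 bam L, 9 ta: H.
Parse right to left (heavy = foot alone; LL = one foot; stranded L unfooted): nu (ˈdro:) (ˈgle.bla) (ˈlo:) (ˈge:) (ˈpas.bam) (ˈta:).
Foot heads: 2, 3, 5, 6, 7, 9.
Primary stress on the leftmost head = syllable 2.
Primary stress: syllable 2 → nu.ˈdro:.gle.bla.lo:.ge:.pas.bam.ta:.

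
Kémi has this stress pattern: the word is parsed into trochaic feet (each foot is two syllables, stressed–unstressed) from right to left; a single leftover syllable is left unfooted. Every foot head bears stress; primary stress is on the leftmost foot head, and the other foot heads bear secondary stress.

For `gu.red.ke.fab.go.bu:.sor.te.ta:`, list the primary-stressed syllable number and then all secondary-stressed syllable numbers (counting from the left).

Parse right to left into trochaic (ˈσσ) feet: gu (ˈred.ke) (ˈfab.go) (ˈbu:.sor) (ˈte.ta:). Syllable 1 is left unfooted.
Foot heads (stressed positions): 2, 4, 6, 8.
End Rule Leftmost: primary stress on the leftmost head = syllable 2.
Secondary stress on 4, 6, 8: gu.ˈred.ke.ˌfab.go.ˌbu:.sor.ˌte.ta:.

primary 2, secondary 4, 6, 8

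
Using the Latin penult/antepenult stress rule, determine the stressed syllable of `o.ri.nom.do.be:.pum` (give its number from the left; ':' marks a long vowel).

Classical Latin: stress the penult if heavy (long vowel or closed), else the antepenult.
Weights: 4 do L, 5 be: H, 6 pum H.
The penult (syllable 5, be:) is heavy, so it takes stress.
Stress on syllable 5: o.ri.nom.do.ˈbe:.pum.

5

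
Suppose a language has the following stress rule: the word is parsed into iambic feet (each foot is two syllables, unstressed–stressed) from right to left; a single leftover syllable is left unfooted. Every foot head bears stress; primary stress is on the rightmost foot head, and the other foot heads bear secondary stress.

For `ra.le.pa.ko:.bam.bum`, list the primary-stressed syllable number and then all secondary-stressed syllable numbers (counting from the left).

Parse right to left into iambic (σˈσ) feet: (ra.ˈle) (pa.ˈko:) (bam.ˈbum).
Foot heads (stressed positions): 2, 4, 6.
End Rule Rightmost: primary stress on the rightmost head = syllable 6.
Secondary stress on 2, 4: ra.ˌle.pa.ˌko:.bam.ˈbum.

primary 6, secondary 2, 4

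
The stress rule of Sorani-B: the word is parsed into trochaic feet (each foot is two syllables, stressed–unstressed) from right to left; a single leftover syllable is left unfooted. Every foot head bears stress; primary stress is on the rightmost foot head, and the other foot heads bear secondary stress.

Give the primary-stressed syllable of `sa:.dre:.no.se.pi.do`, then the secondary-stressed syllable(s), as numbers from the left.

primary 5, secondary 1, 3

Parse right to left into trochaic (ˈσσ) feet: (ˈsa:.dre:) (ˈno.se) (ˈpi.do).
Foot heads (stressed positions): 1, 3, 5.
End Rule Rightmost: primary stress on the rightmost head = syllable 5.
Secondary stress on 1, 3: ˌsa:.dre:.ˌno.se.ˈpi.do.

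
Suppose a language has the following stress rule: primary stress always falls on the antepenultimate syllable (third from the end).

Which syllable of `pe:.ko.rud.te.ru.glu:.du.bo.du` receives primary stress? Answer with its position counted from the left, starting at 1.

The word has 9 syllables; the antepenultimate syllable (third from the end) is syllable 7 (du).
Primary stress: syllable 7 → pe:.ko.rud.te.ru.glu:.ˈdu.bo.du.

7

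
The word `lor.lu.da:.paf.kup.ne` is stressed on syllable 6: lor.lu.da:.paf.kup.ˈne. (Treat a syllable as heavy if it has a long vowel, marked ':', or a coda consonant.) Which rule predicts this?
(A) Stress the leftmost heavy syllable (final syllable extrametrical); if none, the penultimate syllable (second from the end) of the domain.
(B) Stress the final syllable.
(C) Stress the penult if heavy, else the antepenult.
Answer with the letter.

Rule A → syllable 1 (observed: 6).
Rule B → syllable 6 ✓.
Rule C → syllable 5 (observed: 6).

B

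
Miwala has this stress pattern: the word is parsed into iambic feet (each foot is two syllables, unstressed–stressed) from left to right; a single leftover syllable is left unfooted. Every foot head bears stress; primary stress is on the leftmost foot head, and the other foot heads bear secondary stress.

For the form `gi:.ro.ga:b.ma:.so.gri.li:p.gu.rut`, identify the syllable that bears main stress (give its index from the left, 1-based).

Parse left to right into iambic (σˈσ) feet: (gi:.ˈro) (ga:b.ˈma:) (so.ˈgri) (li:p.ˈgu) rut. Syllable 9 is left unfooted.
Foot heads (stressed positions): 2, 4, 6, 8.
End Rule Leftmost: primary stress on the leftmost head = syllable 2.
Primary stress: syllable 2 → gi:.ˈro.ga:b.ma:.so.gri.li:p.gu.rut.

2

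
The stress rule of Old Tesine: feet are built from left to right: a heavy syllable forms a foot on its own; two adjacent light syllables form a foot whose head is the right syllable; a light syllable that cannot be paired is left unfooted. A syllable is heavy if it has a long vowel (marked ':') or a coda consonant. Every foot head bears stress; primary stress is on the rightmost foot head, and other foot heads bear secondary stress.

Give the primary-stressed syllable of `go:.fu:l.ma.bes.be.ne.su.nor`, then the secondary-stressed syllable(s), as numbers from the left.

Weights: 1 go: H, 2 fu:l H, 3 ma L, 4 bes H, 5 be L, 6 ne L, 7 su L, 8 nor H.
Parse left to right (heavy = foot alone; LL = one foot; stranded L unfooted): (ˈgo:) (ˈfu:l) ma (ˈbes) (be.ˈne) su (ˈnor).
Foot heads: 1, 2, 4, 6, 8.
Primary stress on the rightmost head = syllable 8.
Secondary stress on 1, 2, 4, 6: ˌgo:.ˌfu:l.ma.ˌbes.be.ˌne.su.ˈnor.

primary 8, secondary 1, 2, 4, 6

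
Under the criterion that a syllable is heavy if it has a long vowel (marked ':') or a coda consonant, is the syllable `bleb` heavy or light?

heavy

`bleb`: short vowel, closed (coda /b/). Closed → heavy.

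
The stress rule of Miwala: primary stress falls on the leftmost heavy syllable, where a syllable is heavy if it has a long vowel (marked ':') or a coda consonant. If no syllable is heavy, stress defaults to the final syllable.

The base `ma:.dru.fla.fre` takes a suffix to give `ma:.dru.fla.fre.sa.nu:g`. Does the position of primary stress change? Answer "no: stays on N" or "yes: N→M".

Base `ma:.dru.fla.fre` (4 syllables):
  Weights: 1 ma: H, 2 dru L, 3 fla L, 4 fre L.
  Heavy syllables in the domain: 1. The leftmost is syllable 1 (ma:).
  → primary stress on syllable 1.
Suffixed `ma:.dru.fla.fre.sa.nu:g` (6 syllables):
  Weights: 1 ma: H, 2 dru L, 3 fla L, 4 fre L, 5 sa L, 6 nu:g H.
  Heavy syllables in the domain: 1, 6. The leftmost is syllable 1 (ma:).
  → primary stress on syllable 1.

no: stays on 1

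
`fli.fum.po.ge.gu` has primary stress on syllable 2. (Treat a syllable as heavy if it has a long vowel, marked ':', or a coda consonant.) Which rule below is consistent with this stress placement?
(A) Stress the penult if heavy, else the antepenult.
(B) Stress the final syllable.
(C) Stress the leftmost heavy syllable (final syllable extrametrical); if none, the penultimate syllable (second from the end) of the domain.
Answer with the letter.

C

Rule A → syllable 3 (observed: 2).
Rule B → syllable 5 (observed: 2).
Rule C → syllable 2 ✓.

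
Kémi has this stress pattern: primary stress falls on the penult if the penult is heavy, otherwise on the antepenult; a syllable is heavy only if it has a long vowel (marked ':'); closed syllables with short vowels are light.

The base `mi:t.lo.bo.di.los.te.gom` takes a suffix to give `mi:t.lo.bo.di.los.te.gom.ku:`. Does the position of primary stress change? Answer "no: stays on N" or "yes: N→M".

Base `mi:t.lo.bo.di.los.te.gom` (7 syllables):
  Weights: 5 los L, 6 te L, 7 gom L.
  The penult (syllable 6, te) is light, so stress falls on the antepenult (syllable 5, los).
  → primary stress on syllable 5.
Suffixed `mi:t.lo.bo.di.los.te.gom.ku:` (8 syllables):
  Weights: 6 te L, 7 gom L, 8 ku: H.
  The penult (syllable 7, gom) is light, so stress falls on the antepenult (syllable 6, te).
  → primary stress on syllable 6.

yes: 5→6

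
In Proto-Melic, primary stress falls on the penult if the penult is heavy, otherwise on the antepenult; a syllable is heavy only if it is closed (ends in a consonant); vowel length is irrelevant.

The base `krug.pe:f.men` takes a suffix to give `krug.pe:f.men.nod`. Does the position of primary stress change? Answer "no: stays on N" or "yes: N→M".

Base `krug.pe:f.men` (3 syllables):
  Weights: 1 krug H, 2 pe:f H, 3 men H.
  The penult (syllable 2, pe:f) is heavy, so it takes stress.
  → primary stress on syllable 2.
Suffixed `krug.pe:f.men.nod` (4 syllables):
  Weights: 2 pe:f H, 3 men H, 4 nod H.
  The penult (syllable 3, men) is heavy, so it takes stress.
  → primary stress on syllable 3.

yes: 2→3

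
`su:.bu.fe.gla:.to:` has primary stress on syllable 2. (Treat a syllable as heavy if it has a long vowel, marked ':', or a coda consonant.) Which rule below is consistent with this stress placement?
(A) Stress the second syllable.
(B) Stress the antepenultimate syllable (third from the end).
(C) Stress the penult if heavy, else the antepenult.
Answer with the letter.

A

Rule A → syllable 2 ✓.
Rule B → syllable 3 (observed: 2).
Rule C → syllable 4 (observed: 2).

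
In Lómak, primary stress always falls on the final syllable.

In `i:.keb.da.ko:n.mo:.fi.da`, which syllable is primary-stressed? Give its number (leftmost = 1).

The word has 7 syllables; the final syllable is syllable 7 (da).
Primary stress: syllable 7 → i:.keb.da.ko:n.mo:.fi.ˈda.

7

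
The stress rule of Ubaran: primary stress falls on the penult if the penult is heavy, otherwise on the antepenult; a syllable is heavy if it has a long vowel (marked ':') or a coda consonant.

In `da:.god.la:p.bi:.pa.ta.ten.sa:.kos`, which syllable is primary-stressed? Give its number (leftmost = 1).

Weights: 7 ten H, 8 sa: H, 9 kos H.
The penult (syllable 8, sa:) is heavy, so it takes stress.
Primary stress: syllable 8 → da:.god.la:p.bi:.pa.ta.ten.ˈsa:.kos.

8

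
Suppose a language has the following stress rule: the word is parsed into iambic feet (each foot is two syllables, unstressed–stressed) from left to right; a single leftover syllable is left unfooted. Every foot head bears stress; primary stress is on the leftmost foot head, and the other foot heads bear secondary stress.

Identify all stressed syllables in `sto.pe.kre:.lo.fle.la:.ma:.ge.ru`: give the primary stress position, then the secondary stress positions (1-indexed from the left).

primary 2, secondary 4, 6, 8

Parse left to right into iambic (σˈσ) feet: (sto.ˈpe) (kre:.ˈlo) (fle.ˈla:) (ma:.ˈge) ru. Syllable 9 is left unfooted.
Foot heads (stressed positions): 2, 4, 6, 8.
End Rule Leftmost: primary stress on the leftmost head = syllable 2.
Secondary stress on 4, 6, 8: sto.ˈpe.kre:.ˌlo.fle.ˌla:.ma:.ˌge.ru.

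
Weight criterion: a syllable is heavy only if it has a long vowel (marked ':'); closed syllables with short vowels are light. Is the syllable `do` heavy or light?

light

`do`: short vowel, open (no coda). Short vowel → light.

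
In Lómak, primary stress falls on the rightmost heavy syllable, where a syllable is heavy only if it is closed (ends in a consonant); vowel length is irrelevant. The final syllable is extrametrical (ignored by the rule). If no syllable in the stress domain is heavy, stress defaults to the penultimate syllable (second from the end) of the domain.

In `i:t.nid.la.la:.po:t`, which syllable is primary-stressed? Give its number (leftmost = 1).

The final syllable (5, po:t) is extrametrical; the stress domain is syllables 1–4.
Weights: 1 i:t H, 2 nid H, 3 la L, 4 la: L.
Heavy syllables in the domain: 1, 2. The rightmost is syllable 2 (nid).
Primary stress: syllable 2 → i:t.ˈnid.la.la:.po:t.

2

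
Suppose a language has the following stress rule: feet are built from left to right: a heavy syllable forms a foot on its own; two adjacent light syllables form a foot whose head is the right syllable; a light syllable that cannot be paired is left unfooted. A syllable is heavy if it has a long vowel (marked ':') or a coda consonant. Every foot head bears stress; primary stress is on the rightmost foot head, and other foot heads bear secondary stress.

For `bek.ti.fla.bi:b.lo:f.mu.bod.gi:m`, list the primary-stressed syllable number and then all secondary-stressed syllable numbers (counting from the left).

primary 8, secondary 1, 3, 4, 5, 7

Weights: 1 bek H, 2 ti L, 3 fla L, 4 bi:b H, 5 lo:f H, 6 mu L, 7 bod H, 8 gi:m H.
Parse left to right (heavy = foot alone; LL = one foot; stranded L unfooted): (ˈbek) (ti.ˈfla) (ˈbi:b) (ˈlo:f) mu (ˈbod) (ˈgi:m).
Foot heads: 1, 3, 4, 5, 7, 8.
Primary stress on the rightmost head = syllable 8.
Secondary stress on 1, 3, 4, 5, 7: ˌbek.ti.ˌfla.ˌbi:b.ˌlo:f.mu.ˌbod.ˈgi:m.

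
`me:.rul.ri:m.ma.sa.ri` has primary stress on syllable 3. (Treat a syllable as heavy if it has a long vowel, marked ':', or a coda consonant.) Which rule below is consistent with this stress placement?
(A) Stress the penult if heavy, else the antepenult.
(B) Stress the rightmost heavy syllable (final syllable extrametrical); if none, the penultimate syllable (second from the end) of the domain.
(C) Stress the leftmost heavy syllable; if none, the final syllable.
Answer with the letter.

B

Rule A → syllable 4 (observed: 3).
Rule B → syllable 3 ✓.
Rule C → syllable 1 (observed: 3).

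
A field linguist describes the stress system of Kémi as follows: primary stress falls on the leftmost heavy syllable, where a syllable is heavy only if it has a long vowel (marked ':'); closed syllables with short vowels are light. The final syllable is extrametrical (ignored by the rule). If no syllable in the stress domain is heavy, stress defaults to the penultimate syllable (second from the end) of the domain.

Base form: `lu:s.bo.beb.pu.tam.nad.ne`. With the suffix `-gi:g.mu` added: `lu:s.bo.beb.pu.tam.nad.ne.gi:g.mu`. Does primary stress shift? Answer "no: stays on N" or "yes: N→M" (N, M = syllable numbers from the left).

no: stays on 1

Base `lu:s.bo.beb.pu.tam.nad.ne` (7 syllables):
  The final syllable (7, ne) is extrametrical; the stress domain is syllables 1–6.
  Weights: 1 lu:s H, 2 bo L, 3 beb L, 4 pu L, 5 tam L, 6 nad L.
  Heavy syllables in the domain: 1. The leftmost is syllable 1 (lu:s).
  → primary stress on syllable 1.
Suffixed `lu:s.bo.beb.pu.tam.nad.ne.gi:g.mu` (9 syllables):
  The final syllable (9, mu) is extrametrical; the stress domain is syllables 1–8.
  Weights: 1 lu:s H, 2 bo L, 3 beb L, 4 pu L, 5 tam L, 6 nad L, 7 ne L, 8 gi:g H.
  Heavy syllables in the domain: 1, 8. The leftmost is syllable 1 (lu:s).
  → primary stress on syllable 1.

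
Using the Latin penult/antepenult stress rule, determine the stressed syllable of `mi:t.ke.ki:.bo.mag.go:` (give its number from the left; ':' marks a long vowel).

Classical Latin: stress the penult if heavy (long vowel or closed), else the antepenult.
Weights: 4 bo L, 5 mag H, 6 go: H.
The penult (syllable 5, mag) is heavy, so it takes stress.
Stress on syllable 5: mi:t.ke.ki:.bo.ˈmag.go:.

5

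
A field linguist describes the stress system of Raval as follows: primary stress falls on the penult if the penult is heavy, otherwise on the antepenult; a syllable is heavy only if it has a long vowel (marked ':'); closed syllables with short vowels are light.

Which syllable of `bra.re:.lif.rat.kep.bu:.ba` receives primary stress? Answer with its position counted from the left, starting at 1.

6

Weights: 5 kep L, 6 bu: H, 7 ba L.
The penult (syllable 6, bu:) is heavy, so it takes stress.
Primary stress: syllable 6 → bra.re:.lif.rat.kep.ˈbu:.ba.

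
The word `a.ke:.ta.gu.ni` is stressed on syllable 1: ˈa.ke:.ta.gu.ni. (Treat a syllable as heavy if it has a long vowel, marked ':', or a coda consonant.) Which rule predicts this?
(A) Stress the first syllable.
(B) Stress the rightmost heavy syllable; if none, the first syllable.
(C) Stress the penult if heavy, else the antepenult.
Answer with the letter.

Rule A → syllable 1 ✓.
Rule B → syllable 2 (observed: 1).
Rule C → syllable 3 (observed: 1).

A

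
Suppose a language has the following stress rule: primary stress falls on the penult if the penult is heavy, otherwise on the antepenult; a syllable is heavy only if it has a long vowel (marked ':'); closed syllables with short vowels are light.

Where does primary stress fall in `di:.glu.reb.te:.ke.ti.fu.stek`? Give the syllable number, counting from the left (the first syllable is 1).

Weights: 6 ti L, 7 fu L, 8 stek L.
The penult (syllable 7, fu) is light, so stress falls on the antepenult (syllable 6, ti).
Primary stress: syllable 6 → di:.glu.reb.te:.ke.ˈti.fu.stek.

6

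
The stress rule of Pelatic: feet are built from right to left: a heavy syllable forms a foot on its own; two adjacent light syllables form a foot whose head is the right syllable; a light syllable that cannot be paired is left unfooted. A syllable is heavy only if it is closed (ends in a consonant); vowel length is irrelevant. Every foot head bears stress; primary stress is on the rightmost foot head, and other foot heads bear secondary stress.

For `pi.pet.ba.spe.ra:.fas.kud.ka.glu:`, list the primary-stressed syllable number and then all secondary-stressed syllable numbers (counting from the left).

primary 9, secondary 2, 5, 6, 7

Weights: 1 pi L, 2 pet H, 3 ba L, 4 spe L, 5 ra: L, 6 fas H, 7 kud H, 8 ka L, 9 glu: L.
Parse right to left (heavy = foot alone; LL = one foot; stranded L unfooted): pi (ˈpet) ba (spe.ˈra:) (ˈfas) (ˈkud) (ka.ˈglu:).
Foot heads: 2, 5, 6, 7, 9.
Primary stress on the rightmost head = syllable 9.
Secondary stress on 2, 5, 6, 7: pi.ˌpet.ba.spe.ˌra:.ˌfas.ˌkud.ka.ˈglu:.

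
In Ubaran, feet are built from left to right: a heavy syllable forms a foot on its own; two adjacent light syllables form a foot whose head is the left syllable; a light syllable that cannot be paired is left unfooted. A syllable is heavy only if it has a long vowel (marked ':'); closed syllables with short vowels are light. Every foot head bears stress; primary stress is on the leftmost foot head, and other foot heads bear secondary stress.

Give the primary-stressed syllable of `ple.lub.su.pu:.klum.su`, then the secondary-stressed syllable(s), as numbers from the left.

primary 1, secondary 4, 5

Weights: 1 ple L, 2 lub L, 3 su L, 4 pu: H, 5 klum L, 6 su L.
Parse left to right (heavy = foot alone; LL = one foot; stranded L unfooted): (ˈple.lub) su (ˈpu:) (ˈklum.su).
Foot heads: 1, 4, 5.
Primary stress on the leftmost head = syllable 1.
Secondary stress on 4, 5: ˈple.lub.su.ˌpu:.ˌklum.su.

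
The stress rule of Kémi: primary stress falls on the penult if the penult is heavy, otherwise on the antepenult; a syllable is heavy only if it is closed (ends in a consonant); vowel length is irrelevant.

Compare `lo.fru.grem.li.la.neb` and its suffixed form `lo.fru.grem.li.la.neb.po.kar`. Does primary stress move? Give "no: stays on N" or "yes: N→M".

yes: 4→6

Base `lo.fru.grem.li.la.neb` (6 syllables):
  Weights: 4 li L, 5 la L, 6 neb H.
  The penult (syllable 5, la) is light, so stress falls on the antepenult (syllable 4, li).
  → primary stress on syllable 4.
Suffixed `lo.fru.grem.li.la.neb.po.kar` (8 syllables):
  Weights: 6 neb H, 7 po L, 8 kar H.
  The penult (syllable 7, po) is light, so stress falls on the antepenult (syllable 6, neb).
  → primary stress on syllable 6.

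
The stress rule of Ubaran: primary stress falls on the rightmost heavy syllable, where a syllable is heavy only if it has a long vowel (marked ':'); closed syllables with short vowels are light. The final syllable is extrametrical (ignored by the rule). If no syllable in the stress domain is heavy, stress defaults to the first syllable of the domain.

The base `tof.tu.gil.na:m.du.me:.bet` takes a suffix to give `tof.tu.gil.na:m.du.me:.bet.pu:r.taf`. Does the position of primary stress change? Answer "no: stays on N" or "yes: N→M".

Base `tof.tu.gil.na:m.du.me:.bet` (7 syllables):
  The final syllable (7, bet) is extrametrical; the stress domain is syllables 1–6.
  Weights: 1 tof L, 2 tu L, 3 gil L, 4 na:m H, 5 du L, 6 me: H.
  Heavy syllables in the domain: 4, 6. The rightmost is syllable 6 (me:).
  → primary stress on syllable 6.
Suffixed `tof.tu.gil.na:m.du.me:.bet.pu:r.taf` (9 syllables):
  The final syllable (9, taf) is extrametrical; the stress domain is syllables 1–8.
  Weights: 1 tof L, 2 tu L, 3 gil L, 4 na:m H, 5 du L, 6 me: H, 7 bet L, 8 pu:r H.
  Heavy syllables in the domain: 4, 6, 8. The rightmost is syllable 8 (pu:r).
  → primary stress on syllable 8.

yes: 6→8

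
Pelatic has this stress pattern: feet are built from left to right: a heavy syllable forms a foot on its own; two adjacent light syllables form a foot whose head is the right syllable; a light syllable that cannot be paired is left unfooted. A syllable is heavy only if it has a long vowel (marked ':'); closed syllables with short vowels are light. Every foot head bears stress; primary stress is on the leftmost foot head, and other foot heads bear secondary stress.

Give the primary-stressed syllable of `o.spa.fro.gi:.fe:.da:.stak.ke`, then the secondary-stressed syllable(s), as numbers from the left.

Weights: 1 o L, 2 spa L, 3 fro L, 4 gi: H, 5 fe: H, 6 da: H, 7 stak L, 8 ke L.
Parse left to right (heavy = foot alone; LL = one foot; stranded L unfooted): (o.ˈspa) fro (ˈgi:) (ˈfe:) (ˈda:) (stak.ˈke).
Foot heads: 2, 4, 5, 6, 8.
Primary stress on the leftmost head = syllable 2.
Secondary stress on 4, 5, 6, 8: o.ˈspa.fro.ˌgi:.ˌfe:.ˌda:.stak.ˌke.

primary 2, secondary 4, 5, 6, 8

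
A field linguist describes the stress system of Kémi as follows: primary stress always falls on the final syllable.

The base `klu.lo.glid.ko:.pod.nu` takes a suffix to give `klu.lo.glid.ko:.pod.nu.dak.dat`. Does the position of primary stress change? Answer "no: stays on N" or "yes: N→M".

yes: 6→8

Base `klu.lo.glid.ko:.pod.nu` (6 syllables):
  The word has 6 syllables; the final syllable is syllable 6 (nu).
  → primary stress on syllable 6.
Suffixed `klu.lo.glid.ko:.pod.nu.dak.dat` (8 syllables):
  The word has 8 syllables; the final syllable is syllable 8 (dat).
  → primary stress on syllable 8.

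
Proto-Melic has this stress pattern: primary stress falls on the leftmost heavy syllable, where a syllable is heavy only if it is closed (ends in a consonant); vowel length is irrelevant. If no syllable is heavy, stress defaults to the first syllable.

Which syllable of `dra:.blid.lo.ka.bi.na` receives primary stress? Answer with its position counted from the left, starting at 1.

2

Weights: 1 dra: L, 2 blid H, 3 lo L, 4 ka L, 5 bi L, 6 na L.
Heavy syllables in the domain: 2. The leftmost is syllable 2 (blid).
Primary stress: syllable 2 → dra:.ˈblid.lo.ka.bi.na.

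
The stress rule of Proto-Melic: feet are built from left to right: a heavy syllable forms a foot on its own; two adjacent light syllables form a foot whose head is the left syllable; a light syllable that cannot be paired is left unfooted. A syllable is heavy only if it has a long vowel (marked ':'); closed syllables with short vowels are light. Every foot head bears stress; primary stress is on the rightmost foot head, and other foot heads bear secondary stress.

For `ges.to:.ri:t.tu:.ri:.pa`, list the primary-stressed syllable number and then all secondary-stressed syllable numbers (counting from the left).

Weights: 1 ges L, 2 to: H, 3 ri:t H, 4 tu: H, 5 ri: H, 6 pa L.
Parse left to right (heavy = foot alone; LL = one foot; stranded L unfooted): ges (ˈto:) (ˈri:t) (ˈtu:) (ˈri:) pa.
Foot heads: 2, 3, 4, 5.
Primary stress on the rightmost head = syllable 5.
Secondary stress on 2, 3, 4: ges.ˌto:.ˌri:t.ˌtu:.ˈri:.pa.

primary 5, secondary 2, 3, 4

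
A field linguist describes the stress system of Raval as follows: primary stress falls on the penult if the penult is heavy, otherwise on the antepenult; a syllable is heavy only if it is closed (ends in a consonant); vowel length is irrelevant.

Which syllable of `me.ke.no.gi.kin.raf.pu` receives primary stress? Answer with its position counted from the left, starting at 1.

6

Weights: 5 kin H, 6 raf H, 7 pu L.
The penult (syllable 6, raf) is heavy, so it takes stress.
Primary stress: syllable 6 → me.ke.no.gi.kin.ˈraf.pu.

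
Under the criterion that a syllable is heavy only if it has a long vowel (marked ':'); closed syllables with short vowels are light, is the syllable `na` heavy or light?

light

`na`: short vowel, open (no coda). Short vowel → light.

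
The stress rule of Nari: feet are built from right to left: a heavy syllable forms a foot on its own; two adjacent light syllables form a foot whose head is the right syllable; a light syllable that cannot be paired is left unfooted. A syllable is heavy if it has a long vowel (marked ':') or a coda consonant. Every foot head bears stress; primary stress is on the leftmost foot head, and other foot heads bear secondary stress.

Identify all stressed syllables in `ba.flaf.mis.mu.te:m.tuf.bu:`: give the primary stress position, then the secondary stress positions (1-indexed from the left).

Weights: 1 ba L, 2 flaf H, 3 mis H, 4 mu L, 5 te:m H, 6 tuf H, 7 bu: H.
Parse right to left (heavy = foot alone; LL = one foot; stranded L unfooted): ba (ˈflaf) (ˈmis) mu (ˈte:m) (ˈtuf) (ˈbu:).
Foot heads: 2, 3, 5, 6, 7.
Primary stress on the leftmost head = syllable 2.
Secondary stress on 3, 5, 6, 7: ba.ˈflaf.ˌmis.mu.ˌte:m.ˌtuf.ˌbu:.

primary 2, secondary 3, 5, 6, 7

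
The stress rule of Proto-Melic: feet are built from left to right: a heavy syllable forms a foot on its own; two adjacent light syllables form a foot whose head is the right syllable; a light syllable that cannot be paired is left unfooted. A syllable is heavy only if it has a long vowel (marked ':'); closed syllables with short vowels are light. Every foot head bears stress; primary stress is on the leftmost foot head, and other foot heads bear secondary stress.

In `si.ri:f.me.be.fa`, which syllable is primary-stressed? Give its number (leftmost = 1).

2

Weights: 1 si L, 2 ri:f H, 3 me L, 4 be L, 5 fa L.
Parse left to right (heavy = foot alone; LL = one foot; stranded L unfooted): si (ˈri:f) (me.ˈbe) fa.
Foot heads: 2, 4.
Primary stress on the leftmost head = syllable 2.
Primary stress: syllable 2 → si.ˈri:f.me.be.fa.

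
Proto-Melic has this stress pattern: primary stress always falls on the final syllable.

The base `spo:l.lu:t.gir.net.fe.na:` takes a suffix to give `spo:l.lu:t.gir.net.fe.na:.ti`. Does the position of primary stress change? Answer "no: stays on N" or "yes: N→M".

yes: 6→7

Base `spo:l.lu:t.gir.net.fe.na:` (6 syllables):
  The word has 6 syllables; the final syllable is syllable 6 (na:).
  → primary stress on syllable 6.
Suffixed `spo:l.lu:t.gir.net.fe.na:.ti` (7 syllables):
  The word has 7 syllables; the final syllable is syllable 7 (ti).
  → primary stress on syllable 7.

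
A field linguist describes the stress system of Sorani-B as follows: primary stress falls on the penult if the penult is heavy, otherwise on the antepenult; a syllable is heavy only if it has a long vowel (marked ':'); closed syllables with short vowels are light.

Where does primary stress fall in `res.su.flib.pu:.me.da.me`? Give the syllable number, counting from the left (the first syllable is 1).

Weights: 5 me L, 6 da L, 7 me L.
The penult (syllable 6, da) is light, so stress falls on the antepenult (syllable 5, me).
Primary stress: syllable 5 → res.su.flib.pu:.ˈme.da.me.

5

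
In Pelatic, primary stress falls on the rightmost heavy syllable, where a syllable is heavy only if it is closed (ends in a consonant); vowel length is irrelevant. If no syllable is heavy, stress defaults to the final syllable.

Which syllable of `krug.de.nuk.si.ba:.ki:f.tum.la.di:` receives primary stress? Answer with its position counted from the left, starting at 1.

7

Weights: 1 krug H, 2 de L, 3 nuk H, 4 si L, 5 ba: L, 6 ki:f H, 7 tum H, 8 la L, 9 di: L.
Heavy syllables in the domain: 1, 3, 6, 7. The rightmost is syllable 7 (tum).
Primary stress: syllable 7 → krug.de.nuk.si.ba:.ki:f.ˈtum.la.di:.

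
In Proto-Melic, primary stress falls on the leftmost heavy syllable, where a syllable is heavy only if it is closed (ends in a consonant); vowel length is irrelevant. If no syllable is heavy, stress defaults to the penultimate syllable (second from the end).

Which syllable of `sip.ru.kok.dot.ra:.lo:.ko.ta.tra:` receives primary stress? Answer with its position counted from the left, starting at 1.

Weights: 1 sip H, 2 ru L, 3 kok H, 4 dot H, 5 ra: L, 6 lo: L, 7 ko L, 8 ta L, 9 tra: L.
Heavy syllables in the domain: 1, 3, 4. The leftmost is syllable 1 (sip).
Primary stress: syllable 1 → ˈsip.ru.kok.dot.ra:.lo:.ko.ta.tra:.

1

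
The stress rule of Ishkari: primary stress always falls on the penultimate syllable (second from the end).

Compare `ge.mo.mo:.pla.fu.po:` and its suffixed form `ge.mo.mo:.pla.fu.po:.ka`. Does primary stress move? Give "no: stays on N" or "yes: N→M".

yes: 5→6

Base `ge.mo.mo:.pla.fu.po:` (6 syllables):
  The word has 6 syllables; the penultimate syllable (second from the end) is syllable 5 (fu).
  → primary stress on syllable 5.
Suffixed `ge.mo.mo:.pla.fu.po:.ka` (7 syllables):
  The word has 7 syllables; the penultimate syllable (second from the end) is syllable 6 (po:).
  → primary stress on syllable 6.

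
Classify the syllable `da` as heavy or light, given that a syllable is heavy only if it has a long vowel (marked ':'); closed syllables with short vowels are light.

light

`da`: short vowel, open (no coda). Short vowel → light.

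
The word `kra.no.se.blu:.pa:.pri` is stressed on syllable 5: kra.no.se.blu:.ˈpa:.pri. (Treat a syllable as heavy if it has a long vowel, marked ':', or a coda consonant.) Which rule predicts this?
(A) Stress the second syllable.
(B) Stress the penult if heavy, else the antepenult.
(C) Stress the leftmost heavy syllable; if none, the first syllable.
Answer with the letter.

Rule A → syllable 2 (observed: 5).
Rule B → syllable 5 ✓.
Rule C → syllable 4 (observed: 5).

B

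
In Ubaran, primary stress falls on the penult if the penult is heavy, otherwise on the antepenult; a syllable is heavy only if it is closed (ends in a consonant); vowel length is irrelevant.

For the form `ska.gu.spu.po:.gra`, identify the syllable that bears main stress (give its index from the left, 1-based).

3

Weights: 3 spu L, 4 po: L, 5 gra L.
The penult (syllable 4, po:) is light, so stress falls on the antepenult (syllable 3, spu).
Primary stress: syllable 3 → ska.gu.ˈspu.po:.gra.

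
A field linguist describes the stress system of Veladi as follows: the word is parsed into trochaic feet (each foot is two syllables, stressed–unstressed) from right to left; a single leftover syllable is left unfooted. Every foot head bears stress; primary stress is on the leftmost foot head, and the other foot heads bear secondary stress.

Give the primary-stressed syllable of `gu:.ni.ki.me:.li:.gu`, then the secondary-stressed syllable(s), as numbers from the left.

primary 1, secondary 3, 5

Parse right to left into trochaic (ˈσσ) feet: (ˈgu:.ni) (ˈki.me:) (ˈli:.gu).
Foot heads (stressed positions): 1, 3, 5.
End Rule Leftmost: primary stress on the leftmost head = syllable 1.
Secondary stress on 3, 5: ˈgu:.ni.ˌki.me:.ˌli:.gu.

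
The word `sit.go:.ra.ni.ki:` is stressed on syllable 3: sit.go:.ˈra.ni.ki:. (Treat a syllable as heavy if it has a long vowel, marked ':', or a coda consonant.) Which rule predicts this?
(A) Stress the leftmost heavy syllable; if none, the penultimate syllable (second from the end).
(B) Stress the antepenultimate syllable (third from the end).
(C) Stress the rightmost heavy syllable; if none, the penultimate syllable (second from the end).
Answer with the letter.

B

Rule A → syllable 1 (observed: 3).
Rule B → syllable 3 ✓.
Rule C → syllable 5 (observed: 3).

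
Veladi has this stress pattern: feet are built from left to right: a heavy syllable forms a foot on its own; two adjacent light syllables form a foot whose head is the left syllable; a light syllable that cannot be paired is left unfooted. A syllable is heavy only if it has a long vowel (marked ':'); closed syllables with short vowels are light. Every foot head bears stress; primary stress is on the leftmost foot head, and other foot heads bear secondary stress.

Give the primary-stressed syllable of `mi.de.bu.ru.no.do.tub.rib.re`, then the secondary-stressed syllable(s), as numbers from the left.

Weights: 1 mi L, 2 de L, 3 bu L, 4 ru L, 5 no L, 6 do L, 7 tub L, 8 rib L, 9 re L.
Parse left to right (heavy = foot alone; LL = one foot; stranded L unfooted): (ˈmi.de) (ˈbu.ru) (ˈno.do) (ˈtub.rib) re.
Foot heads: 1, 3, 5, 7.
Primary stress on the leftmost head = syllable 1.
Secondary stress on 3, 5, 7: ˈmi.de.ˌbu.ru.ˌno.do.ˌtub.rib.re.

primary 1, secondary 3, 5, 7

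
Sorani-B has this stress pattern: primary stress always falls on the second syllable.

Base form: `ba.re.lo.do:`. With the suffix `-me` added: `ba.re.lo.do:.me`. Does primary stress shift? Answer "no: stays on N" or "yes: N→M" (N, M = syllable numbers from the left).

Base `ba.re.lo.do:` (4 syllables):
  The word has 4 syllables; the second syllable is syllable 2 (re).
  → primary stress on syllable 2.
Suffixed `ba.re.lo.do:.me` (5 syllables):
  The word has 5 syllables; the second syllable is syllable 2 (re).
  → primary stress on syllable 2.

no: stays on 2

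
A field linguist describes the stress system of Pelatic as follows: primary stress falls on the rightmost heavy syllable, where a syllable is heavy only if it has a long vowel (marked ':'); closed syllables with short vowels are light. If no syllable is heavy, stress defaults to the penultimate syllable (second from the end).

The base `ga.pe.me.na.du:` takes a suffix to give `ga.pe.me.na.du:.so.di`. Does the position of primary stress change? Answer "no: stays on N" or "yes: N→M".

Base `ga.pe.me.na.du:` (5 syllables):
  Weights: 1 ga L, 2 pe L, 3 me L, 4 na L, 5 du: H.
  Heavy syllables in the domain: 5. The rightmost is syllable 5 (du:).
  → primary stress on syllable 5.
Suffixed `ga.pe.me.na.du:.so.di` (7 syllables):
  Weights: 1 ga L, 2 pe L, 3 me L, 4 na L, 5 du: H, 6 so L, 7 di L.
  Heavy syllables in the domain: 5. The rightmost is syllable 5 (du:).
  → primary stress on syllable 5.

no: stays on 5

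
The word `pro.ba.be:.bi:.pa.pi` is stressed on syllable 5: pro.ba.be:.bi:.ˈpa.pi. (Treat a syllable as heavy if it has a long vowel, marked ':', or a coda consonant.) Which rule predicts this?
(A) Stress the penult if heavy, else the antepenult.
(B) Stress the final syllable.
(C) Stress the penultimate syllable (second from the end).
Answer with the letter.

Rule A → syllable 4 (observed: 5).
Rule B → syllable 6 (observed: 5).
Rule C → syllable 5 ✓.

C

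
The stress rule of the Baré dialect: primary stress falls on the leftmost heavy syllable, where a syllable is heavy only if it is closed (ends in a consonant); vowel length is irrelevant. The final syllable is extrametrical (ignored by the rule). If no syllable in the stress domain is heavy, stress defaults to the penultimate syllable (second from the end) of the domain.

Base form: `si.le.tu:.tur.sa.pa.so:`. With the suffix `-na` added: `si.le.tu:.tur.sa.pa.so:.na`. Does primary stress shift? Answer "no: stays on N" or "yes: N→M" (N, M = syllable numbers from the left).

no: stays on 4

Base `si.le.tu:.tur.sa.pa.so:` (7 syllables):
  The final syllable (7, so:) is extrametrical; the stress domain is syllables 1–6.
  Weights: 1 si L, 2 le L, 3 tu: L, 4 tur H, 5 sa L, 6 pa L.
  Heavy syllables in the domain: 4. The leftmost is syllable 4 (tur).
  → primary stress on syllable 4.
Suffixed `si.le.tu:.tur.sa.pa.so:.na` (8 syllables):
  The final syllable (8, na) is extrametrical; the stress domain is syllables 1–7.
  Weights: 1 si L, 2 le L, 3 tu: L, 4 tur H, 5 sa L, 6 pa L, 7 so: L.
  Heavy syllables in the domain: 4. The leftmost is syllable 4 (tur).
  → primary stress on syllable 4.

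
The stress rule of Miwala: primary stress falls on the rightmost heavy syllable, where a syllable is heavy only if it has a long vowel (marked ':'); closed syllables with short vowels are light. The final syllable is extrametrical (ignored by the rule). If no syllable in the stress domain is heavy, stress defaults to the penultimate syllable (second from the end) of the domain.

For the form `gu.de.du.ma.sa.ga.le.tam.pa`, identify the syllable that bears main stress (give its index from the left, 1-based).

7

The final syllable (9, pa) is extrametrical; the stress domain is syllables 1–8.
Weights: 1 gu L, 2 de L, 3 du L, 4 ma L, 5 sa L, 6 ga L, 7 le L, 8 tam L.
No heavy syllable in the domain; default to the penultimate syllable (second from the end) of the domain = syllable 7.
Primary stress: syllable 7 → gu.de.du.ma.sa.ga.ˈle.tam.pa.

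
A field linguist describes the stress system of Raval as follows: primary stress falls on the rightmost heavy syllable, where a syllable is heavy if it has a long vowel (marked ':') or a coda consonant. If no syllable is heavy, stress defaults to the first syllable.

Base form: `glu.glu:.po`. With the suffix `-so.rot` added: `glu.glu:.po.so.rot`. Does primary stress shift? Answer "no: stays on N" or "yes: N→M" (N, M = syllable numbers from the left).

Base `glu.glu:.po` (3 syllables):
  Weights: 1 glu L, 2 glu: H, 3 po L.
  Heavy syllables in the domain: 2. The rightmost is syllable 2 (glu:).
  → primary stress on syllable 2.
Suffixed `glu.glu:.po.so.rot` (5 syllables):
  Weights: 1 glu L, 2 glu: H, 3 po L, 4 so L, 5 rot H.
  Heavy syllables in the domain: 2, 5. The rightmost is syllable 5 (rot).
  → primary stress on syllable 5.

yes: 2→5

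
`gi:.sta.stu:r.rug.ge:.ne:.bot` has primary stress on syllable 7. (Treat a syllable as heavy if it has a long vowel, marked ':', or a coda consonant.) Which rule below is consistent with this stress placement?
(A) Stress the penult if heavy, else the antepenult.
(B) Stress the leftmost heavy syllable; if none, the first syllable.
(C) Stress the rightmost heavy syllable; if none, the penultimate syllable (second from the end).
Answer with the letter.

C

Rule A → syllable 6 (observed: 7).
Rule B → syllable 1 (observed: 7).
Rule C → syllable 7 ✓.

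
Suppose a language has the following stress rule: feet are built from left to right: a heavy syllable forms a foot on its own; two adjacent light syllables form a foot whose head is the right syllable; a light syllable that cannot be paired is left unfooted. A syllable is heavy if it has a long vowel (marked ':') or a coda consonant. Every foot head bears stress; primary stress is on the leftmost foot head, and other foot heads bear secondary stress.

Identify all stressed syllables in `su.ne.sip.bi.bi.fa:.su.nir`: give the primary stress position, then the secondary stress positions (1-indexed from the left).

primary 2, secondary 3, 5, 6, 8

Weights: 1 su L, 2 ne L, 3 sip H, 4 bi L, 5 bi L, 6 fa: H, 7 su L, 8 nir H.
Parse left to right (heavy = foot alone; LL = one foot; stranded L unfooted): (su.ˈne) (ˈsip) (bi.ˈbi) (ˈfa:) su (ˈnir).
Foot heads: 2, 3, 5, 6, 8.
Primary stress on the leftmost head = syllable 2.
Secondary stress on 3, 5, 6, 8: su.ˈne.ˌsip.bi.ˌbi.ˌfa:.su.ˌnir.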